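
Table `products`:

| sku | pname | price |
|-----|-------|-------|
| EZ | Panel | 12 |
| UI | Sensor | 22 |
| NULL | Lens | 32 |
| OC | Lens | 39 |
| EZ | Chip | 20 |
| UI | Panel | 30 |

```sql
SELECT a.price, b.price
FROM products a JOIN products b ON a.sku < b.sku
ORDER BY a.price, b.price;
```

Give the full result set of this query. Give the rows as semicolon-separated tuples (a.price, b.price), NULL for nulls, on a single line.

INNER JOIN keeps only pairs where the ON condition holds.
Matching on a.sku < b.sku. A NULL in a compared column never satisfies the condition.
- a (sku=EZ) pairs with 3 row(s) of b.
- a (sku=UI) has no partner → excluded.
- a (sku=NULL) has no partner → excluded.
- a (sku=OC) pairs with 2 row(s) of b.
- a (sku=EZ) pairs with 3 row(s) of b.
- a (sku=UI) has no partner → excluded.
After projecting and ordering:
a.price | b.price
12 | 22
12 | 30
12 | 39
20 | 22
20 | 30
20 | 39
39 | 22
39 | 30

(12, 22); (12, 30); (12, 39); (20, 22); (20, 30); (20, 39); (39, 22); (39, 30)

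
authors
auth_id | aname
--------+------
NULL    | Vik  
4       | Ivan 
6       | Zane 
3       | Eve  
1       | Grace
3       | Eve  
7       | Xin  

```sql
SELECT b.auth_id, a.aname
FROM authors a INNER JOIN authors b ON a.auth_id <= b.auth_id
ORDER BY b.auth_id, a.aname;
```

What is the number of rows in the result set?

22

INNER JOIN keeps only pairs where the ON condition holds.
Matching on a.auth_id <= b.auth_id. A NULL in a compared column never satisfies the condition.
- a (auth_id=NULL) has no partner → excluded.
- a (auth_id=4) pairs with 3 row(s) of b.
- a (auth_id=6) pairs with 2 row(s) of b.
- a (auth_id=3) pairs with 5 row(s) of b.
- a (auth_id=1) pairs with 6 row(s) of b.
- a (auth_id=3) pairs with 5 row(s) of b.
- a (auth_id=7) pairs with 1 row(s) of b.
Total: 22 rows.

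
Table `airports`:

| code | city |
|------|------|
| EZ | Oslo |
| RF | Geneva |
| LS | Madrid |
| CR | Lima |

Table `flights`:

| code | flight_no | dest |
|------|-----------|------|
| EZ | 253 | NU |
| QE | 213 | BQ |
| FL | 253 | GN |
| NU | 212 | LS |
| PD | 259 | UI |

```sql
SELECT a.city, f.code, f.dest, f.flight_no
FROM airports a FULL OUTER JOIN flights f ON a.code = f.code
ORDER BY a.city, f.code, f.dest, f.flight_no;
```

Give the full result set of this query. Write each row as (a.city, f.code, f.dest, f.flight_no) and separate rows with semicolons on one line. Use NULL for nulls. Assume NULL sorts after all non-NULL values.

(Geneva, NULL, NULL, NULL); (Lima, NULL, NULL, NULL); (Madrid, NULL, NULL, NULL); (Oslo, EZ, NU, 253); (NULL, FL, GN, 253); (NULL, NU, LS, 212); (NULL, PD, UI, 259); (NULL, QE, BQ, 213)

FULL OUTER JOIN keeps every row from both sides; unmatched rows get NULL for the other side's columns.
Matching on a.code = f.code.
Matched pairs: 1; unmatched a rows kept: 3; unmatched f rows kept: 4.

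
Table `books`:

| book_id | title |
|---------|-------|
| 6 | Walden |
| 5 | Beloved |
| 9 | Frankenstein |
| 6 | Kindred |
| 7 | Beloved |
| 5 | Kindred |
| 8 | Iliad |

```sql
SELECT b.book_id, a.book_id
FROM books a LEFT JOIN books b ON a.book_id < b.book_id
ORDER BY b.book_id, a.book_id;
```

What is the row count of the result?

LEFT JOIN keeps every row from `books a`; unmatched rows get NULL for `books b`'s columns.
Matching on a.book_id < b.book_id.
- a (book_id=6) pairs with 3 row(s) of b.
- a (book_id=5) pairs with 5 row(s) of b.
- a (book_id=9) has no partner → padded with NULL.
- a (book_id=6) pairs with 3 row(s) of b.
- a (book_id=7) pairs with 2 row(s) of b.
- a (book_id=5) pairs with 5 row(s) of b.
- a (book_id=8) pairs with 1 row(s) of b.
Total: 19 matched + 1 padded = 20 rows.

20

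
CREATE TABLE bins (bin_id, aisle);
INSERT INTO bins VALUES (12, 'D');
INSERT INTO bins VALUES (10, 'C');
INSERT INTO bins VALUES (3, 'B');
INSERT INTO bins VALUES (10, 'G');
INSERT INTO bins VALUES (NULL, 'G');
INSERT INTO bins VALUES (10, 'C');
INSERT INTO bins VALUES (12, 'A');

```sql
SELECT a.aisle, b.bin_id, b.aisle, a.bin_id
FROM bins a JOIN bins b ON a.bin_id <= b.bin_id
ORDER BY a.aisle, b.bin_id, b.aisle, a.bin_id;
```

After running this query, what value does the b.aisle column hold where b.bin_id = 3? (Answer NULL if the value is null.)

B

INNER JOIN keeps only pairs where the ON condition holds.
Matching on a.bin_id <= b.bin_id. A NULL in a compared column never satisfies the condition.
- bin_id=12: 2 matching b row(s), so 2 row(s) emitted.
- bin_id=10: 5 matching b row(s), so 5 row(s) emitted.
- bin_id=3: 6 matching b row(s), so 6 row(s) emitted.
- bin_id=10: 5 matching b row(s), so 5 row(s) emitted.
- bin_id=NULL: no matching b row, dropped.
- bin_id=10: 5 matching b row(s), so 5 row(s) emitted.
- bin_id=12: 2 matching b row(s), so 2 row(s) emitted.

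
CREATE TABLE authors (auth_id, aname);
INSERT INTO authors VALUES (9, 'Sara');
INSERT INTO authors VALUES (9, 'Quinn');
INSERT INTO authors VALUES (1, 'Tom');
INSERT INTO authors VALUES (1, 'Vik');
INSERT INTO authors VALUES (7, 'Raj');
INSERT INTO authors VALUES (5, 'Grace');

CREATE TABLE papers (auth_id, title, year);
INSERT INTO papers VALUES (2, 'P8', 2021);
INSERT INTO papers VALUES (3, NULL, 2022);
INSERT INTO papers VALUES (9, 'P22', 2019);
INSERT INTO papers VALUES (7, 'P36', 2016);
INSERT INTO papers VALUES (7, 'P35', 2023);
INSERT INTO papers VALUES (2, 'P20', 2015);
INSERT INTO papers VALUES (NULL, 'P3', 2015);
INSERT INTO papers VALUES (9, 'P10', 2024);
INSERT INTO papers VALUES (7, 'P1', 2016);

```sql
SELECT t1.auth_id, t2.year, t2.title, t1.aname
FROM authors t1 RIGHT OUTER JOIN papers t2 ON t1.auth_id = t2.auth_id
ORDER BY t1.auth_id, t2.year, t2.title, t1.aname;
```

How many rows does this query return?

11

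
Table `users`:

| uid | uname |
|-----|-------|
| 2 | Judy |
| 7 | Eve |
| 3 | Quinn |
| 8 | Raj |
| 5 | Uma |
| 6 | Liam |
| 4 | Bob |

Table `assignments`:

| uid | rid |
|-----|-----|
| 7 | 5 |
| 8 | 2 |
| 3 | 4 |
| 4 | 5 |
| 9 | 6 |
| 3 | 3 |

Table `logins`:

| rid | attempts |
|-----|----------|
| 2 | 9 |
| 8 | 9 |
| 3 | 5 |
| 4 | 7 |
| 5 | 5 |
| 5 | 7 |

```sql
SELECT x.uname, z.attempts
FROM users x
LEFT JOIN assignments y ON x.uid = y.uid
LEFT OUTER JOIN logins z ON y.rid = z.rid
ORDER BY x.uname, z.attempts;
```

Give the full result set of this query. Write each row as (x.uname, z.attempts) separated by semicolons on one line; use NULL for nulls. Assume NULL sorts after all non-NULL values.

(Bob, 5); (Bob, 7); (Eve, 5); (Eve, 7); (Judy, NULL); (Liam, NULL); (Quinn, 5); (Quinn, 7); (Raj, 9); (Uma, NULL)

Step 1 — x LEFT JOIN y on uid → 8 row(s).
Then LEFT JOIN `logins z` on rid: each of those 8 rows is kept; rows whose y.rid has no match in z get NULL for z's columns.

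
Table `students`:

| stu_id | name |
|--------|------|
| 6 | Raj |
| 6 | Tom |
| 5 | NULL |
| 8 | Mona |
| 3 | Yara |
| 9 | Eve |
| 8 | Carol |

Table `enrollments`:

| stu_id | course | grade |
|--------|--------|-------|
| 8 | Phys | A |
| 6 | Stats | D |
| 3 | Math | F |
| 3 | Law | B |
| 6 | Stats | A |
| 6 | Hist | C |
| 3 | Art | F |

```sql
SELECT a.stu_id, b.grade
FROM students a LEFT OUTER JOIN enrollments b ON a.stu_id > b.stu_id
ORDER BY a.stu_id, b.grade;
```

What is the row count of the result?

29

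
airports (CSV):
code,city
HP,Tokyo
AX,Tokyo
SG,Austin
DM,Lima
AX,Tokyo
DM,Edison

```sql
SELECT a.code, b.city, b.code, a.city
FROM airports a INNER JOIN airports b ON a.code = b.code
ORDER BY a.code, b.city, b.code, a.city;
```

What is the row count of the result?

INNER JOIN keeps only pairs where the ON condition holds.
Matching on a.code = b.code.
Matched pairs: 10.
Total: 10 rows.

10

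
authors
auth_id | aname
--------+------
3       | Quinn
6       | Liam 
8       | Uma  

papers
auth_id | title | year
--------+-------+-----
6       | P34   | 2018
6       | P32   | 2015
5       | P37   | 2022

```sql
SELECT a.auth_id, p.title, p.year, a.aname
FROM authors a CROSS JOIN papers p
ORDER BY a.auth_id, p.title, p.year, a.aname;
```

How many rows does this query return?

CROSS JOIN pairs every row of `authors` with every row of `papers`: 3 × 3 = 9 rows.

9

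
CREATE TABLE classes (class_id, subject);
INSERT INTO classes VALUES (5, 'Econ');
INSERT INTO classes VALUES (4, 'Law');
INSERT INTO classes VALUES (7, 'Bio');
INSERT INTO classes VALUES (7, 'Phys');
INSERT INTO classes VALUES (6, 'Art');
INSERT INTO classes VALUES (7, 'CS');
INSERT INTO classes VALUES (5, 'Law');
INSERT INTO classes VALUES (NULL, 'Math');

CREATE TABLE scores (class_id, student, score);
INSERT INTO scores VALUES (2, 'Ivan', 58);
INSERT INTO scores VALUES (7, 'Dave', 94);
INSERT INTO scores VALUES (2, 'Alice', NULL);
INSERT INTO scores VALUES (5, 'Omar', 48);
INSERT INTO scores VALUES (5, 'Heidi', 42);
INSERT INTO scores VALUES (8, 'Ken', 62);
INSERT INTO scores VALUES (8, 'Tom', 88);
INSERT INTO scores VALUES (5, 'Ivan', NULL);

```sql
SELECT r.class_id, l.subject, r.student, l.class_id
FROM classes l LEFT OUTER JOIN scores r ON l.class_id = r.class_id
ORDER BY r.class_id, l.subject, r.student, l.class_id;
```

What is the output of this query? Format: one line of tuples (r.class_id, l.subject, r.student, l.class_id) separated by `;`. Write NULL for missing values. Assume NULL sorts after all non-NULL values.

(5, Econ, Heidi, 5); (5, Econ, Ivan, 5); (5, Econ, Omar, 5); (5, Law, Heidi, 5); (5, Law, Ivan, 5); (5, Law, Omar, 5); (7, Bio, Dave, 7); (7, CS, Dave, 7); (7, Phys, Dave, 7); (NULL, Art, NULL, 6); (NULL, Law, NULL, 4); (NULL, Math, NULL, NULL)

LEFT JOIN keeps every row from `classes`; unmatched rows get NULL for `scores`'s columns.
Matching on l.class_id = r.class_id. A NULL in a compared column never satisfies the condition.
Matched pairs: 9; unmatched l rows kept: 3.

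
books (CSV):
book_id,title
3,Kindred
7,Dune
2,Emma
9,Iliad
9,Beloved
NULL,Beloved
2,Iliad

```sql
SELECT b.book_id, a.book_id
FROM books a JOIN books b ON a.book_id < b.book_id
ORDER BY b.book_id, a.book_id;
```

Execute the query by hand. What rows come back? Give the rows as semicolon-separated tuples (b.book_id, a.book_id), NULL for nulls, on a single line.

INNER JOIN keeps only pairs where the ON condition holds.
Matching on a.book_id < b.book_id. A NULL in a compared column never satisfies the condition.
- a (book_id=3) pairs with 3 row(s) of b.
- a (book_id=7) pairs with 2 row(s) of b.
- a (book_id=2) pairs with 4 row(s) of b.
- a (book_id=9) has no partner → excluded.
- a (book_id=9) has no partner → excluded.
- a (book_id=NULL) has no partner → excluded.
- a (book_id=2) pairs with 4 row(s) of b.

(3, 2); (3, 2); (7, 2); (7, 2); (7, 3); (9, 2); (9, 2); (9, 2); (9, 2); (9, 3); (9, 3); (9, 7); (9, 7)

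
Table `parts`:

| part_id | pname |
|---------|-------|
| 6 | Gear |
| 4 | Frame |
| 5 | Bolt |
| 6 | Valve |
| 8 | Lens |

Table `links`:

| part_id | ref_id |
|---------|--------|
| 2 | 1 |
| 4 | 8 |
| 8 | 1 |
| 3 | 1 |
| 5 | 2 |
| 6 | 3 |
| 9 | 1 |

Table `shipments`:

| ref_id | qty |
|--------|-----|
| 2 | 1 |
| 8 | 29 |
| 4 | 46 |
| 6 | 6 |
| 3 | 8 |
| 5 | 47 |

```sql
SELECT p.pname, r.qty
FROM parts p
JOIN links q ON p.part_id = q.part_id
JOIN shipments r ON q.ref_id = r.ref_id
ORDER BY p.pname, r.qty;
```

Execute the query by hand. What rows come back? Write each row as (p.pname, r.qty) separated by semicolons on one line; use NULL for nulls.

Step 1 — p INNER JOIN q on part_id → 5 row(s).
Then INNER JOIN `shipments r` on ref_id: keep only rows whose q.ref_id appears in r.

(Bolt, 1); (Frame, 29); (Gear, 8); (Valve, 8)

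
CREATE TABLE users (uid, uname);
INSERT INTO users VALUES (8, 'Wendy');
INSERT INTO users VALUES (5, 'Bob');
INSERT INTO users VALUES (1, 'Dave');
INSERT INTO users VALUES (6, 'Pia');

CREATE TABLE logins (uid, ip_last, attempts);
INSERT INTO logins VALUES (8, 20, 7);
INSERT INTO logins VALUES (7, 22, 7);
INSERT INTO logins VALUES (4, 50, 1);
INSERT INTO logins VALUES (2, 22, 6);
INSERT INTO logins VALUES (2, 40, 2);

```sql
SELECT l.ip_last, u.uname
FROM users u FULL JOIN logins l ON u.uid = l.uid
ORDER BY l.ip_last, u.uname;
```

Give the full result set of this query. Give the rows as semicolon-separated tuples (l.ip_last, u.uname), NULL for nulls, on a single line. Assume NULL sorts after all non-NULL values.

(20, Wendy); (22, NULL); (22, NULL); (40, NULL); (50, NULL); (NULL, Bob); (NULL, Dave); (NULL, Pia)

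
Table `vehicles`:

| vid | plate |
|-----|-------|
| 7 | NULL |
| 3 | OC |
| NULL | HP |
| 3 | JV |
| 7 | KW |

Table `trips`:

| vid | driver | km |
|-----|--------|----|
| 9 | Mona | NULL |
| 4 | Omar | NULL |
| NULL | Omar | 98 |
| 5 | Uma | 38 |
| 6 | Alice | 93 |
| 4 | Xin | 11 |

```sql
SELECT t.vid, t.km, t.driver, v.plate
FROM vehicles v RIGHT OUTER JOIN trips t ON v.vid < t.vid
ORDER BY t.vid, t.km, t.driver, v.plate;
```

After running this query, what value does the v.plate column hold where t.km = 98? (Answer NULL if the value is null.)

NULL

RIGHT JOIN keeps every row from `trips`; unmatched rows get NULL for `vehicles`'s columns.
Matching on v.vid < t.vid. A NULL in a compared column never satisfies the condition.
Matched pairs: 12; unmatched t rows kept: 1.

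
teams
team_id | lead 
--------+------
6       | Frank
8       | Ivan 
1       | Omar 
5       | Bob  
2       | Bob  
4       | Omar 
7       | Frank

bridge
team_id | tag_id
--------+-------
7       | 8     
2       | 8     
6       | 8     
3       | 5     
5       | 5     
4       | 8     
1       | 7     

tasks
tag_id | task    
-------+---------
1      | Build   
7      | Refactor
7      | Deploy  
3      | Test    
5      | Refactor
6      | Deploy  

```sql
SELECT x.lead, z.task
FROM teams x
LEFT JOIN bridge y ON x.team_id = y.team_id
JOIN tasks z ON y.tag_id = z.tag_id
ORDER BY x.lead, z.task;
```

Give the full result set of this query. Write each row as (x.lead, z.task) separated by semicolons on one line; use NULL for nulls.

(Bob, Refactor); (Omar, Deploy); (Omar, Refactor)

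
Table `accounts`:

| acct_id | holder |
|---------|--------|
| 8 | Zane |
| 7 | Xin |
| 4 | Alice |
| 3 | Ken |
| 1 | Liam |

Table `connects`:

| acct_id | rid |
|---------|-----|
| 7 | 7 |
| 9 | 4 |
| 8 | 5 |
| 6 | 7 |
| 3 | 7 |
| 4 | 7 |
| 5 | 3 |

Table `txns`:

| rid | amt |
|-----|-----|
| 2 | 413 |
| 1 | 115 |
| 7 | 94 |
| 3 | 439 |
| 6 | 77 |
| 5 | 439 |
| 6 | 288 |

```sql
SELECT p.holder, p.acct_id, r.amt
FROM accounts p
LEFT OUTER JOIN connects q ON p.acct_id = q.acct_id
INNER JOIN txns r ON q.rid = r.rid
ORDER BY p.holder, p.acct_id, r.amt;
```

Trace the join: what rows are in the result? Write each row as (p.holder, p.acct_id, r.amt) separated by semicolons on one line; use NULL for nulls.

(Alice, 4, 94); (Ken, 3, 94); (Xin, 7, 94); (Zane, 8, 439)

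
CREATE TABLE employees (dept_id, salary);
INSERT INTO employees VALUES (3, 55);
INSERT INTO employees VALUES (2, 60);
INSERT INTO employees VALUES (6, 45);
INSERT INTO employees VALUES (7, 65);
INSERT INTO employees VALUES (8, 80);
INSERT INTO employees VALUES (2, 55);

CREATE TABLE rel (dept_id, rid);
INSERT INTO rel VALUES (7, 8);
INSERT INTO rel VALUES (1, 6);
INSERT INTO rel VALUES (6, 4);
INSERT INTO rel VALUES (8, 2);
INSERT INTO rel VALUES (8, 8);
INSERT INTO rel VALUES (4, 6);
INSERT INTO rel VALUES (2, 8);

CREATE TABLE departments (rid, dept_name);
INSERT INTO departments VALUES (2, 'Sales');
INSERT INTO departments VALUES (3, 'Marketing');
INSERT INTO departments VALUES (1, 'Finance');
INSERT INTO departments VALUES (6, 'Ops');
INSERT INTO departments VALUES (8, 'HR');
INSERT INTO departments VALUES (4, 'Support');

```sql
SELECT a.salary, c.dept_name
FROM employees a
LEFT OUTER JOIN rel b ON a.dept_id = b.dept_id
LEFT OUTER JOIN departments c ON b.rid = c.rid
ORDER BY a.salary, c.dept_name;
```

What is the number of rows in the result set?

7

Joins associate left-to-right: employees LEFT JOIN rel on dept_id gives 7 intermediate row(s).
Then LEFT JOIN `departments c` on rid: each of those 7 rows is kept; rows whose b.rid has no match in c get NULL for c's columns.
Result: 7 row(s).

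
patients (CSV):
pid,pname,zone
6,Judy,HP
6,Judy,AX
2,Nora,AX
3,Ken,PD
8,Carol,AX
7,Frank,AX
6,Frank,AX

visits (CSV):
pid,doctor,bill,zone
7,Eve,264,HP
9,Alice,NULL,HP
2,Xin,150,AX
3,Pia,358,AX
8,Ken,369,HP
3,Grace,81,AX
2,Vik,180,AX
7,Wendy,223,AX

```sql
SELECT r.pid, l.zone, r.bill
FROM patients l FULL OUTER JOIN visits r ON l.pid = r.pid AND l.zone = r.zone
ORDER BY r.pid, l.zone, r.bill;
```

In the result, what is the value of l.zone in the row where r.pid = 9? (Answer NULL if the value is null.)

FULL OUTER JOIN keeps every row from both sides; unmatched rows get NULL for the other side's columns.
Matching on l.pid = r.pid AND l.zone = r.zone.
- l[0] pid=6, zone=HP → no match; kept with NULLs on the r side.
- l[1] pid=6, zone=AX → no match; kept with NULLs on the r side.
- l[2] pid=2, zone=AX → 2 match(es) in r → 2 row(s).
- l[3] pid=3, zone=PD → no match; kept with NULLs on the r side.
- l[4] pid=8, zone=AX → no match; kept with NULLs on the r side.
- l[5] pid=7, zone=AX → 1 match(es) in r → 1 row(s).
- l[6] pid=6, zone=AX → no match; kept with NULLs on the r side.
- plus 5 unmatched r row(s), each kept with NULL l columns.

NULL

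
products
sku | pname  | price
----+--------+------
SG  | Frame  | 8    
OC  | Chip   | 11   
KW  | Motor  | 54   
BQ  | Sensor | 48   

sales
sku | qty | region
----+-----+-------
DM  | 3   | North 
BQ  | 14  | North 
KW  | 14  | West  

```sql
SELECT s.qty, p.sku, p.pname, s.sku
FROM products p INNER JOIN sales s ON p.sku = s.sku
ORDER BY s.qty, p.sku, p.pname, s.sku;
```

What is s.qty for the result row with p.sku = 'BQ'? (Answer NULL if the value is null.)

14

INNER JOIN keeps only pairs where the ON condition holds.
Matching on p.sku = s.sku.
- p row (sku=SG): no match → dropped.
- p row (sku=OC): no match → dropped.
- p row (sku=KW): matches 1 s row(s) → 1 output row(s).
- p row (sku=BQ): matches 1 s row(s) → 1 output row(s).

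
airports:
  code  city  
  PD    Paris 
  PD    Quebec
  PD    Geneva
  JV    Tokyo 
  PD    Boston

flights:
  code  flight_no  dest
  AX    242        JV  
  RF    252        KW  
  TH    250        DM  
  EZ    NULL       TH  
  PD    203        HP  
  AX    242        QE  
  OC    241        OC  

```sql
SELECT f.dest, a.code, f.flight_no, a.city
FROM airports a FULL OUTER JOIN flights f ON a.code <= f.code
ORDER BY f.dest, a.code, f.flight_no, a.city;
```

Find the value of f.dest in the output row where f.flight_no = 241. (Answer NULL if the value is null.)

OC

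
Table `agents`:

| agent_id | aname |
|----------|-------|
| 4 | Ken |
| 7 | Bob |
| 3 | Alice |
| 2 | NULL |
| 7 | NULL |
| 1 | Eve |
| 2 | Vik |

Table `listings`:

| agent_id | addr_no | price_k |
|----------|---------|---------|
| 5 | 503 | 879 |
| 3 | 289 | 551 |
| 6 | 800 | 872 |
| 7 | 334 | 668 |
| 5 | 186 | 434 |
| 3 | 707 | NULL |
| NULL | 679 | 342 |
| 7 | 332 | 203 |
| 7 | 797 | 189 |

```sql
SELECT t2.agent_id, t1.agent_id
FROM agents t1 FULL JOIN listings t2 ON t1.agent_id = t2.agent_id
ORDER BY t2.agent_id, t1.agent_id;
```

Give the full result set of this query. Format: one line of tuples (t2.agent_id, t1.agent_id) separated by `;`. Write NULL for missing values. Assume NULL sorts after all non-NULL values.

(3, 3); (3, 3); (5, NULL); (5, NULL); (6, NULL); (7, 7); (7, 7); (7, 7); (7, 7); (7, 7); (7, 7); (NULL, 1); (NULL, 2); (NULL, 2); (NULL, 4); (NULL, NULL)

FULL OUTER JOIN keeps every row from both sides; unmatched rows get NULL for the other side's columns.
Matching on t1.agent_id = t2.agent_id. A NULL in a compared column never satisfies the condition.
- t1 row (agent_id=4): no match → kept, t2 columns NULL.
- t1 row (agent_id=7): matches 3 t2 row(s) → 3 output row(s).
- t1 row (agent_id=3): matches 2 t2 row(s) → 2 output row(s).
- t1 row (agent_id=2): no match → kept, t2 columns NULL.
- t1 row (agent_id=7): matches 3 t2 row(s) → 3 output row(s).
- t1 row (agent_id=1): no match → kept, t2 columns NULL.
- t1 row (agent_id=2): no match → kept, t2 columns NULL.
- 4 row(s) from t2 found no t1 partner → padded with NULL.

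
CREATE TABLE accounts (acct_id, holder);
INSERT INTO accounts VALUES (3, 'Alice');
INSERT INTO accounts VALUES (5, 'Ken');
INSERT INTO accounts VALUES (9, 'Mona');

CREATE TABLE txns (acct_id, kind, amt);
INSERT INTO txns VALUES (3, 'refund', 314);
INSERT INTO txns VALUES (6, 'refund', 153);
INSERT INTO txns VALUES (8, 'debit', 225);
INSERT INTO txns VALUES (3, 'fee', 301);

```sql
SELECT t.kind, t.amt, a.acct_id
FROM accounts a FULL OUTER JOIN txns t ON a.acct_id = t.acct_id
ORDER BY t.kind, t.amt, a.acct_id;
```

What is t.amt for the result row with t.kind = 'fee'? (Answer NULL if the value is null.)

301

FULL OUTER JOIN keeps every row from both sides; unmatched rows get NULL for the other side's columns.
Matching on a.acct_id = t.acct_id.
- a[0] acct_id=3 → 2 match(es) in t → 2 row(s).
- a[1] acct_id=5 → no match; kept with NULLs on the t side.
- a[2] acct_id=9 → no match; kept with NULLs on the t side.
- 2 t row(s) had no a match → kept, a columns NULL.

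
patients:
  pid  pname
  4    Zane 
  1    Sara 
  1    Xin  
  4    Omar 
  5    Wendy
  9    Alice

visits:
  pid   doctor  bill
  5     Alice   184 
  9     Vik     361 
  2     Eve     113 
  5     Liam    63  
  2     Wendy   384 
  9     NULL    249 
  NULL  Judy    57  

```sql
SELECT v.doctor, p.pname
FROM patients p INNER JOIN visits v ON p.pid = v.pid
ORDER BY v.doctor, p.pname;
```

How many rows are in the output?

4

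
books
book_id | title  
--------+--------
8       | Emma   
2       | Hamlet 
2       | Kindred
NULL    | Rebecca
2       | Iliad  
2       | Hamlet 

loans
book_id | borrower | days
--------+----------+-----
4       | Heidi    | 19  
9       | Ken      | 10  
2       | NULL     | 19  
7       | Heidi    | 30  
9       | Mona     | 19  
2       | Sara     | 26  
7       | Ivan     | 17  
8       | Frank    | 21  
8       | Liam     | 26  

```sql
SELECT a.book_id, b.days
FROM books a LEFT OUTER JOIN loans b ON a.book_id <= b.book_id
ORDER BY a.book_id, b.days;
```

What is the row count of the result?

41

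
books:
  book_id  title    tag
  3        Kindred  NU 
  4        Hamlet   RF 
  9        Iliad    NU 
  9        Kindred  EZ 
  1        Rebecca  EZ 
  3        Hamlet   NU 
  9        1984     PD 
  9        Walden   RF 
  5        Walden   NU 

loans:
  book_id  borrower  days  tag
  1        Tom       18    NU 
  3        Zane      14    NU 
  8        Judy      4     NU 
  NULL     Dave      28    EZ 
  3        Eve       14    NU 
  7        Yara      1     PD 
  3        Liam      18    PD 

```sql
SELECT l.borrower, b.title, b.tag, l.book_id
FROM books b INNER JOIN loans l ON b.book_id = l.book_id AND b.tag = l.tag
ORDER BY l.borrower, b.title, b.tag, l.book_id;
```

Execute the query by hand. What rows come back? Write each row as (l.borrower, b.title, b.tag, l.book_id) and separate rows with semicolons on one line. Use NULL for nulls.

(Eve, Hamlet, NU, 3); (Eve, Kindred, NU, 3); (Zane, Hamlet, NU, 3); (Zane, Kindred, NU, 3)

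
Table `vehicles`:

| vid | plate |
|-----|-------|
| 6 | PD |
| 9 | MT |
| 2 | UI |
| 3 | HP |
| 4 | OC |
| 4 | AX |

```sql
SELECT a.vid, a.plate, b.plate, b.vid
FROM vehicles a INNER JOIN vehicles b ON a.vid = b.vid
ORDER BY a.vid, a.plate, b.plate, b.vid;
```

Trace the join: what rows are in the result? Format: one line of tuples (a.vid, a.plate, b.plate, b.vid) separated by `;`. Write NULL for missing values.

(2, UI, UI, 2); (3, HP, HP, 3); (4, AX, AX, 4); (4, AX, OC, 4); (4, OC, AX, 4); (4, OC, OC, 4); (6, PD, PD, 6); (9, MT, MT, 9)

INNER JOIN keeps only pairs where the ON condition holds.
Matching on a.vid = b.vid.
- a row (vid=6): matches 1 b row(s) → 1 output row(s).
- a row (vid=9): matches 1 b row(s) → 1 output row(s).
- a row (vid=2): matches 1 b row(s) → 1 output row(s).
- a row (vid=3): matches 1 b row(s) → 1 output row(s).
- a row (vid=4): matches 2 b row(s) → 2 output row(s).
- a row (vid=4): matches 2 b row(s) → 2 output row(s).
After projecting and ordering:
a.vid | a.plate | b.plate | b.vid
2 | UI | UI | 2
3 | HP | HP | 3
4 | AX | AX | 4
4 | AX | OC | 4
4 | OC | AX | 4
4 | OC | OC | 4
6 | PD | PD | 6
9 | MT | MT | 9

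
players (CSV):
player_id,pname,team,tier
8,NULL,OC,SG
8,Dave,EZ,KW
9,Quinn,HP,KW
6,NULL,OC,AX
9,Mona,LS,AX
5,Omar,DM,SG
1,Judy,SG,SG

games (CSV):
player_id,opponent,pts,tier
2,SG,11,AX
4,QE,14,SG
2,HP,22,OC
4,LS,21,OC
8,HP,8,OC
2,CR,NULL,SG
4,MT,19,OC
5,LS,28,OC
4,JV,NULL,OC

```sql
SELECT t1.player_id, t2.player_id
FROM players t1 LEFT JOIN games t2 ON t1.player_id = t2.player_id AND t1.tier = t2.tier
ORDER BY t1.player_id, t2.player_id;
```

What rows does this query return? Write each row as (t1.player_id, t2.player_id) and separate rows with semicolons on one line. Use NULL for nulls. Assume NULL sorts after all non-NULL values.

(1, NULL); (5, NULL); (6, NULL); (8, NULL); (8, NULL); (9, NULL); (9, NULL)

LEFT JOIN keeps every row from `players`; unmatched rows get NULL for `games`'s columns.
Matching on t1.player_id = t2.player_id AND t1.tier = t2.tier.
Matched pairs: 0; unmatched t1 rows kept: 7.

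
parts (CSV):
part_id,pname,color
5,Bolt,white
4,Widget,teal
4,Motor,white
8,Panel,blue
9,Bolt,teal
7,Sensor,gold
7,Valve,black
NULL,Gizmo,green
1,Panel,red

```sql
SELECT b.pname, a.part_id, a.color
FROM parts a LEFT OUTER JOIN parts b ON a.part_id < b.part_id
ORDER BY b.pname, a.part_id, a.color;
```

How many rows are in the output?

LEFT JOIN keeps every row from `parts a`; unmatched rows get NULL for `parts b`'s columns.
Matching on a.part_id < b.part_id. A NULL in a compared column never satisfies the condition.
- part_id=5: 4 matching b row(s), so 4 row(s) emitted.
- part_id=4: 5 matching b row(s), so 5 row(s) emitted.
- part_id=4: 5 matching b row(s), so 5 row(s) emitted.
- part_id=8: 1 matching b row(s), so 1 row(s) emitted.
- part_id=9: no b row matches, row kept with b columns NULL.
- part_id=7: 2 matching b row(s), so 2 row(s) emitted.
- part_id=7: 2 matching b row(s), so 2 row(s) emitted.
- part_id=NULL: no b row matches, row kept with b columns NULL.
- part_id=1: 7 matching b row(s), so 7 row(s) emitted.
Total: 26 matched + 2 padded = 28 rows.

28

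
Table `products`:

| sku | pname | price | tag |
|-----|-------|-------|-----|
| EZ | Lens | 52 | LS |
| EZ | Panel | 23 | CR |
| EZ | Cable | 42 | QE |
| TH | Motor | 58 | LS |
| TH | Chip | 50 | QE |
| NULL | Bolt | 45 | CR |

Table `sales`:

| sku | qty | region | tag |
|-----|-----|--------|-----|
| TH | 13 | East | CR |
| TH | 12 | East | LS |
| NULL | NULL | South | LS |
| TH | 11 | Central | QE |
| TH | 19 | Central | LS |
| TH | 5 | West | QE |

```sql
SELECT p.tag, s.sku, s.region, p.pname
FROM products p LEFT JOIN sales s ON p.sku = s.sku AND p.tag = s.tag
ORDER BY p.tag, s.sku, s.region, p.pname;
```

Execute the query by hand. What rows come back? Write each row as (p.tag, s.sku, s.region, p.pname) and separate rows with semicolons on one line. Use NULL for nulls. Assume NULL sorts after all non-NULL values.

LEFT JOIN keeps every row from `products`; unmatched rows get NULL for `sales`'s columns.
Matching on p.sku = s.sku AND p.tag = s.tag. A NULL in a compared column never satisfies the condition.
- p (sku=EZ, tag=LS) has no partner → padded with NULL.
- p (sku=EZ, tag=CR) has no partner → padded with NULL.
- p (sku=EZ, tag=QE) has no partner → padded with NULL.
- p (sku=TH, tag=LS) pairs with 2 row(s) of s.
- p (sku=TH, tag=QE) pairs with 2 row(s) of s.
- p (sku=NULL, tag=CR) has no partner → padded with NULL.
After projecting and ordering:
p.tag | s.sku | s.region | p.pname
CR | NULL | NULL | Bolt
CR | NULL | NULL | Panel
LS | TH | Central | Motor
LS | TH | East | Motor
LS | NULL | NULL | Lens
QE | TH | Central | Chip
QE | TH | West | Chip
QE | NULL | NULL | Cable

(CR, NULL, NULL, Bolt); (CR, NULL, NULL, Panel); (LS, TH, Central, Motor); (LS, TH, East, Motor); (LS, NULL, NULL, Lens); (QE, TH, Central, Chip); (QE, TH, West, Chip); (QE, NULL, NULL, Cable)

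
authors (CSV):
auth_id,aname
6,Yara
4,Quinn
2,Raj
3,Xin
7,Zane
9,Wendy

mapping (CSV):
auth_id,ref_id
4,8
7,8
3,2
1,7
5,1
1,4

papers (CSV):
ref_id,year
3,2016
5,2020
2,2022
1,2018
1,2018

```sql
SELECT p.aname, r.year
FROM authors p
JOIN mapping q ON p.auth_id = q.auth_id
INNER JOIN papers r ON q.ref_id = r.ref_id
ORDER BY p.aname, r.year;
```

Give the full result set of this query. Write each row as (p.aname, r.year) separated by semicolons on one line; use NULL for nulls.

(Xin, 2022)

Joins associate left-to-right: authors INNER JOIN mapping on auth_id gives 3 intermediate row(s).
Then INNER JOIN `papers r` on ref_id: keep only rows whose q.ref_id appears in r.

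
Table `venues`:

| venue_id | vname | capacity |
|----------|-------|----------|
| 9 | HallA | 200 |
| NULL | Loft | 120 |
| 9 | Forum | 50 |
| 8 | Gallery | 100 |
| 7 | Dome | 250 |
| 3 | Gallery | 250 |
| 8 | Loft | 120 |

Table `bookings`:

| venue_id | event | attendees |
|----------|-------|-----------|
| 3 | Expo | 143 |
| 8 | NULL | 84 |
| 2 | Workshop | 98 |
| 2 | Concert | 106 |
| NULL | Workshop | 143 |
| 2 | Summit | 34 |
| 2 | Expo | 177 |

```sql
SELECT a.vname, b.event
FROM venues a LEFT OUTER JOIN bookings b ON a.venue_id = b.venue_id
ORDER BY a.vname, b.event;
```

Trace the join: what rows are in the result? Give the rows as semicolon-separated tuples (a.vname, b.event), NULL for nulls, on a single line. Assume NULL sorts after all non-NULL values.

LEFT JOIN keeps every row from `venues`; unmatched rows get NULL for `bookings`'s columns.
Matching on a.venue_id = b.venue_id. A NULL in a compared column never satisfies the condition.
- venue_id=9: no b row matches, row kept with b columns NULL.
- venue_id=NULL: no b row matches, row kept with b columns NULL.
- venue_id=9: no b row matches, row kept with b columns NULL.
- venue_id=8: 1 matching b row(s), so 1 row(s) emitted.
- venue_id=7: no b row matches, row kept with b columns NULL.
- venue_id=3: 1 matching b row(s), so 1 row(s) emitted.
- venue_id=8: 1 matching b row(s), so 1 row(s) emitted.
After projecting and ordering:
a.vname | b.event
Dome | NULL
Forum | NULL
Gallery | Expo
Gallery | NULL
HallA | NULL
Loft | NULL
Loft | NULL

(Dome, NULL); (Forum, NULL); (Gallery, Expo); (Gallery, NULL); (HallA, NULL); (Loft, NULL); (Loft, NULL)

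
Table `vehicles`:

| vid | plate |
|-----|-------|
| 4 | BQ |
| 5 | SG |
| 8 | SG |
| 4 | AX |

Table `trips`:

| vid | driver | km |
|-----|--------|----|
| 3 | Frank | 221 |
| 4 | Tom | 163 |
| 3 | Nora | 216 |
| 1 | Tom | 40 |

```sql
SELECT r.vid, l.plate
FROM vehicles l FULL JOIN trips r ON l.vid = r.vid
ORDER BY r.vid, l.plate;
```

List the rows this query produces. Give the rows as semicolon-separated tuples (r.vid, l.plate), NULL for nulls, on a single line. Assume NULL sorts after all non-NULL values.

FULL OUTER JOIN keeps every row from both sides; unmatched rows get NULL for the other side's columns.
Matching on l.vid = r.vid.
Matched pairs: 2; unmatched l rows kept: 2; unmatched r rows kept: 3.

(1, NULL); (3, NULL); (3, NULL); (4, AX); (4, BQ); (NULL, SG); (NULL, SG)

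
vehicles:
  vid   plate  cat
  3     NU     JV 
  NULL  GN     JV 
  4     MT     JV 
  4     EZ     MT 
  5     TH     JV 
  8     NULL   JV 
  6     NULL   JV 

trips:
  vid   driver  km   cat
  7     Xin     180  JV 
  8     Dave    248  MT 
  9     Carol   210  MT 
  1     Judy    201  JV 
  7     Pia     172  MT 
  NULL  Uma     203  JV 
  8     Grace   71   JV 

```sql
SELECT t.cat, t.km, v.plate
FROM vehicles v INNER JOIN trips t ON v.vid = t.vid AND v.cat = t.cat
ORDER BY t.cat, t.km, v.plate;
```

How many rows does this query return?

INNER JOIN keeps only pairs where the ON condition holds.
Matching on v.vid = t.vid AND v.cat = t.cat. A NULL in a compared column never satisfies the condition.
- vid=3, cat=JV: no matching t row, dropped.
- vid=NULL, cat=JV: no matching t row, dropped.
- vid=4, cat=JV: no matching t row, dropped.
- vid=4, cat=MT: no matching t row, dropped.
- vid=5, cat=JV: no matching t row, dropped.
- vid=8, cat=JV: 1 matching t row(s), so 1 row(s) emitted.
- vid=6, cat=JV: no matching t row, dropped.
Total: 1 rows.

1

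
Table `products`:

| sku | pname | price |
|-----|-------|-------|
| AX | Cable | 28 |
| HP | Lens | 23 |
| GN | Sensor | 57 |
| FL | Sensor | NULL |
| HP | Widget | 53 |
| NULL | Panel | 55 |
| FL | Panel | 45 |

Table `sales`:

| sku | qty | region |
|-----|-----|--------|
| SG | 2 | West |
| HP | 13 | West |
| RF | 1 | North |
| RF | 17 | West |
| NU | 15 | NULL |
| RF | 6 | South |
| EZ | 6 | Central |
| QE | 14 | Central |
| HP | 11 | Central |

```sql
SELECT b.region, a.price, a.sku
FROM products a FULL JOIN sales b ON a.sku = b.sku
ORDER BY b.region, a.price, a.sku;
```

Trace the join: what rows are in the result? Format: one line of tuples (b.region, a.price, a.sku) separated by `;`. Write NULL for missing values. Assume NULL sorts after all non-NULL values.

(Central, 23, HP); (Central, 53, HP); (Central, NULL, NULL); (Central, NULL, NULL); (North, NULL, NULL); (South, NULL, NULL); (West, 23, HP); (West, 53, HP); (West, NULL, NULL); (West, NULL, NULL); (NULL, 28, AX); (NULL, 45, FL); (NULL, 55, NULL); (NULL, 57, GN); (NULL, NULL, FL); (NULL, NULL, NULL)

FULL OUTER JOIN keeps every row from both sides; unmatched rows get NULL for the other side's columns.
Matching on a.sku = b.sku. A NULL in a compared column never satisfies the condition.
- a row (sku=AX): no match → kept, b columns NULL.
- a row (sku=HP): matches 2 b row(s) → 2 output row(s).
- a row (sku=GN): no match → kept, b columns NULL.
- a row (sku=FL): no match → kept, b columns NULL.
- a row (sku=HP): matches 2 b row(s) → 2 output row(s).
- a row (sku=NULL): no match → kept, b columns NULL.
- a row (sku=FL): no match → kept, b columns NULL.
- 7 row(s) from b found no a partner → padded with NULL.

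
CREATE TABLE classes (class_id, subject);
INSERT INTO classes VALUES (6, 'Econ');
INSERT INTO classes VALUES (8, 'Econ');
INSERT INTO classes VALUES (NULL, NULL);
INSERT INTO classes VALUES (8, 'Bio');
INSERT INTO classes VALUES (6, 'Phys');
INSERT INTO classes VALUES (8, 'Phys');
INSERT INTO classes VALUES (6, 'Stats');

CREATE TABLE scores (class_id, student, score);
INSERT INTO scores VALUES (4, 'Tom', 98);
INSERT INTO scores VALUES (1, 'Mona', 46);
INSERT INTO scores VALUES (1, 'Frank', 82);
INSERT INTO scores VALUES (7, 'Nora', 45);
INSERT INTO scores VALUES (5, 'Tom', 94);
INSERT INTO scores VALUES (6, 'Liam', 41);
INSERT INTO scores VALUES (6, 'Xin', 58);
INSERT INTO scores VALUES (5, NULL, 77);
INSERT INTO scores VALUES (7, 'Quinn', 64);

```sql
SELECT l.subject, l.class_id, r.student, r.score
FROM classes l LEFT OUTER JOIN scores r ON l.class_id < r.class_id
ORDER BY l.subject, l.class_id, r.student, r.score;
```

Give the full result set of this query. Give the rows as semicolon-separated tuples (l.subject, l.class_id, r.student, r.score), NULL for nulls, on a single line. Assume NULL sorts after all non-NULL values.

(Bio, 8, NULL, NULL); (Econ, 6, Nora, 45); (Econ, 6, Quinn, 64); (Econ, 8, NULL, NULL); (Phys, 6, Nora, 45); (Phys, 6, Quinn, 64); (Phys, 8, NULL, NULL); (Stats, 6, Nora, 45); (Stats, 6, Quinn, 64); (NULL, NULL, NULL, NULL)

LEFT JOIN keeps every row from `classes`; unmatched rows get NULL for `scores`'s columns.
Matching on l.class_id < r.class_id. A NULL in a compared column never satisfies the condition.
Matched pairs: 6; unmatched l rows kept: 4.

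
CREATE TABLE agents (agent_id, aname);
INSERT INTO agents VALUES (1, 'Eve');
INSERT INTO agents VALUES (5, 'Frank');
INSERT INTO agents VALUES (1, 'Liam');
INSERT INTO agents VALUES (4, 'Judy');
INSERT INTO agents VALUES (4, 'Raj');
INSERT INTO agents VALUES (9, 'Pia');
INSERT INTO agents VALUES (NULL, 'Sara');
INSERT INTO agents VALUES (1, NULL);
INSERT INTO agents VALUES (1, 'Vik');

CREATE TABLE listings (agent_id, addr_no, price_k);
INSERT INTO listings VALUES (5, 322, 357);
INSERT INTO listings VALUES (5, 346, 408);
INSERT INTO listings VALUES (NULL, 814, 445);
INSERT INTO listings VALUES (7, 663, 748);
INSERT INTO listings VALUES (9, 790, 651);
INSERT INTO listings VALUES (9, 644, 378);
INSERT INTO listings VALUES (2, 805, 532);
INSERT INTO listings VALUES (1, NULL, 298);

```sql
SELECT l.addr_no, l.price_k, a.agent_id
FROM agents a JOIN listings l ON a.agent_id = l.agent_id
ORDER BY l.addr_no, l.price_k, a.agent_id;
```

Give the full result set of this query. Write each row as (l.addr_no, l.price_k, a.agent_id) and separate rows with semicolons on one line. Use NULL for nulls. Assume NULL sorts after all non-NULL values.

INNER JOIN keeps only pairs where the ON condition holds.
Matching on a.agent_id = l.agent_id. A NULL in a compared column never satisfies the condition.
- a[0] agent_id=1 → 1 match(es) in l → 1 row(s).
- a[1] agent_id=5 → 2 match(es) in l → 2 row(s).
- a[2] agent_id=1 → 1 match(es) in l → 1 row(s).
- a[3] agent_id=4 → no match; dropped.
- a[4] agent_id=4 → no match; dropped.
- a[5] agent_id=9 → 2 match(es) in l → 2 row(s).
- a[6] agent_id=NULL → no match; dropped.
- a[7] agent_id=1 → 1 match(es) in l → 1 row(s).
- a[8] agent_id=1 → 1 match(es) in l → 1 row(s).
After projecting and ordering:
l.addr_no | l.price_k | a.agent_id
322 | 357 | 5
346 | 408 | 5
644 | 378 | 9
790 | 651 | 9
NULL | 298 | 1
NULL | 298 | 1
NULL | 298 | 1
NULL | 298 | 1

(322, 357, 5); (346, 408, 5); (644, 378, 9); (790, 651, 9); (NULL, 298, 1); (NULL, 298, 1); (NULL, 298, 1); (NULL, 298, 1)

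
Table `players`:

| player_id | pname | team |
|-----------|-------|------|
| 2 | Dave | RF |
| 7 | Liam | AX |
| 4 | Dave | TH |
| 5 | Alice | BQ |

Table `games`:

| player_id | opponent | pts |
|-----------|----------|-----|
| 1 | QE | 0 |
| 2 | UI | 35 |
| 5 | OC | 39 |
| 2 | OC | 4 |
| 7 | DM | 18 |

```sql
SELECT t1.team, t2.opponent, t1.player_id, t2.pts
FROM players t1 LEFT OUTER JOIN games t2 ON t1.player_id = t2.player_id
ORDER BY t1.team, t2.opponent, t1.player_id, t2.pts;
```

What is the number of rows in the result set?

5

LEFT JOIN keeps every row from `players`; unmatched rows get NULL for `games`'s columns.
Matching on t1.player_id = t2.player_id.
- t1 (player_id=2) pairs with 2 row(s) of t2.
- t1 (player_id=7) pairs with 1 row(s) of t2.
- t1 (player_id=4) has no partner → padded with NULL.
- t1 (player_id=5) pairs with 1 row(s) of t2.
Total: 4 matched + 1 padded = 5 rows.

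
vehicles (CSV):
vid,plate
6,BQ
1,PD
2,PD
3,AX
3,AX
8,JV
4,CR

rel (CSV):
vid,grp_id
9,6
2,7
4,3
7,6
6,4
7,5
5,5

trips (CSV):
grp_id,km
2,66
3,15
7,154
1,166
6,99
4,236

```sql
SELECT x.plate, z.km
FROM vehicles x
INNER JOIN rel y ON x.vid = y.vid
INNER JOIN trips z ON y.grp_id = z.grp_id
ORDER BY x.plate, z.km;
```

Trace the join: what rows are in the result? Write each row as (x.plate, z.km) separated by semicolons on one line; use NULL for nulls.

Joins associate left-to-right: vehicles INNER JOIN rel on vid gives 3 intermediate row(s).
Then INNER JOIN `trips z` on grp_id: keep only rows whose y.grp_id appears in z.

(BQ, 236); (CR, 15); (PD, 154)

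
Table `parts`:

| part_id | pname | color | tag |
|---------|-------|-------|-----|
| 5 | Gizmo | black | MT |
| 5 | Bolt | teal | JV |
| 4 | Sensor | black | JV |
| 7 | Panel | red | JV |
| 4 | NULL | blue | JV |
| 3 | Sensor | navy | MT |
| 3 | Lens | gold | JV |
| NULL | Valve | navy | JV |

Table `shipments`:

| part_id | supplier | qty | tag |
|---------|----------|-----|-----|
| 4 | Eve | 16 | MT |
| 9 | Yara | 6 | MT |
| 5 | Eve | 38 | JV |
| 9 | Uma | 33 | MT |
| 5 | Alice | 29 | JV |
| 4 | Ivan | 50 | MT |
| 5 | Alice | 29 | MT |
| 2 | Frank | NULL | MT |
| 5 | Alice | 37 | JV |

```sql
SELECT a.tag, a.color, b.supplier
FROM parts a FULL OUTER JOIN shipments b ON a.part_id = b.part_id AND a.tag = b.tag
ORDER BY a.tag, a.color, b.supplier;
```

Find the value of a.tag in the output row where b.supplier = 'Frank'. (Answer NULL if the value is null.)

NULL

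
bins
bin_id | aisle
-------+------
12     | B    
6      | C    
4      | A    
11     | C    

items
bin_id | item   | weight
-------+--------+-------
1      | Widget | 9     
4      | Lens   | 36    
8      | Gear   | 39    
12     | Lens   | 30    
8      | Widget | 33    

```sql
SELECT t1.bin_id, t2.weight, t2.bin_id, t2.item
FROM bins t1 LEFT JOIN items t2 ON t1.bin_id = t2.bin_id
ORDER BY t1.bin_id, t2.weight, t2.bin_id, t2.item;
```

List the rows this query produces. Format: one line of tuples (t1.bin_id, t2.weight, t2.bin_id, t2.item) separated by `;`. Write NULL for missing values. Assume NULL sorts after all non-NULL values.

(4, 36, 4, Lens); (6, NULL, NULL, NULL); (11, NULL, NULL, NULL); (12, 30, 12, Lens)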